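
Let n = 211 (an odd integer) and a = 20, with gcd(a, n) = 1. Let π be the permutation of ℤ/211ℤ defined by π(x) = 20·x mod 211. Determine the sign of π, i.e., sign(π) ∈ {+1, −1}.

+1

Trace 93: π^k(93) = [93, 172, 64, 14, 69, 114, 170] for k=0..6.
Decompose π into cycles: lengths [105, 105, 1] (3 cycles, including the fixed point 0).
n − c = 211 − 3 = 208; sign = (−1)^208 = +1.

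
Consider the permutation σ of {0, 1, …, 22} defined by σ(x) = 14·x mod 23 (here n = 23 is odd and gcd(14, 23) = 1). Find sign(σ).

-1

Start at x=5: 5 → 1 → 14 → 12 → 7 → 6 → 15 → … (one orbit).
Cycle lengths of π_14 on ℤ/23ℤ: [22, 1]; 2 cycles in total.
n − c = 23 − 2 = 21; sign = (−1)^21 = -1.
Zolotarev: (14|23) = -1, matching the cycle-count sign.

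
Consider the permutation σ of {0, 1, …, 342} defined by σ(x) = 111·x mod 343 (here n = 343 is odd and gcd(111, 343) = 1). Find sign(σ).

-1

Trace 1: π^k(1) = [1, 111, 316, 90, 43, 314, 211] for k=0..6.
Cycle lengths of π_111 on ℤ/343ℤ: [98, 98, 98, 14, 14, 14, 2, 2, 2, 1]; 10 cycles in total.
With 10 cycles on 343 points, sign = (−1)^{343−10} = -1.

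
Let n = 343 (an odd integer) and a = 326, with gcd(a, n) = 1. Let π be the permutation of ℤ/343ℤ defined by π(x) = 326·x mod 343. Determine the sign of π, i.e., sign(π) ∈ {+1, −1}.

+1

Trace 170: π^k(170) = [170, 197, 81, 338, 85, 270, 212] for k=0..6.
The orbit structure of x ↦ 326x mod 343: 7 orbits of sizes [147, 147, 21, 21, 3, 3, 1].
With 7 cycles on 343 points, sign = (−1)^{343−7} = +1.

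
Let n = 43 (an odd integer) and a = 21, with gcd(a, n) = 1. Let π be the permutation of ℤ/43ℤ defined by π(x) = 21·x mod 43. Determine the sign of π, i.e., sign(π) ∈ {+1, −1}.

Orbit of 11 under x↦21x: [11, 16, 35, 4, 41, 1, 21]… (length divides ord_43(21)).
7 cycles of lengths [7, 7, 7, 7, 7, 7, 1].
With 7 cycles on 43 points, sign = (−1)^{43−7} = +1.
Via Zolotarev, sign(π_{21}) = (21|43) = +1.

+1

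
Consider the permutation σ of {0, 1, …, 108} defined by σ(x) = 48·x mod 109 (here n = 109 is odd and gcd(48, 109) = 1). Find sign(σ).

Orbit of 81 under x↦48x: [81, 73, 16, 5, 22, 75, 3]… (length divides ord_109(48)).
π_48 has 5 disjoint cycles with lengths [27, 27, 27, 27, 1] on {0,…,108}.
Σ(ℓ_i−1) = 109−5 = 104; sign = (−1)^104 = +1.

+1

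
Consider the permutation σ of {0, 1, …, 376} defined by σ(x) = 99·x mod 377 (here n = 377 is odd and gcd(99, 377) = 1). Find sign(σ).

+1

Start at x=99: 99 → 376 → 278 → 1 → 99 (one orbit).
Decompose π into cycles: lengths [4, 4, 4, 4, 4, 4, 4, 4, 4, 4, 4, 4, 4, 4, 4, 4, 4, 4, 4, 4, 4, 4, 4, 4, 4, 4, 4, 4, 4, 4, 4, 4, 4, 4, 4, 4, 4, 4, 4, 4, 4, 4, 4, 4, 4, 4, 4, 4, 4, 4, 4, 4, 4, 4, 4, 4, 4, 4, 4, 4, 4, 4, 4, 4, 4, 4, 4, 4, 4, 4, 4, 4, 4, 4, 4, 4, 4, 4, 4, 4, 4, 4, 4, 4, 4, 4, 4, 4, 4, 4, 4, 4, 4, 4, 1] (95 cycles, including the fixed point 0).
sign(π) = (−1)^{n − #cycles} = (−1)^{377−95} = (−1)^282 = +1.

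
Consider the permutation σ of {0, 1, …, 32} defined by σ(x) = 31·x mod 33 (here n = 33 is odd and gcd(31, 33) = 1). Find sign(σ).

+1

Trace 31: π^k(31) = [31, 4, 25, 16, 1] for k=0..4.
The orbit structure of x ↦ 31x mod 33: 9 orbits of sizes [5, 5, 5, 5, 5, 5, 1, 1, 1].
n − c = 33 − 9 = 24; sign = (−1)^24 = +1.
Check: (31/33) = +1 by Zolotarev.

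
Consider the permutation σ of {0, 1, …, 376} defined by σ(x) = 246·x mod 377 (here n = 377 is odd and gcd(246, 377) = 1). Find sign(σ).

Start at x=170: 170 → 350 → 144 → 363 → 326 → 272 → 183 → … (one orbit).
The orbit structure of x ↦ 246x mod 377: 20 orbits of sizes [28, 28, 28, 28, 28, 28, 28, 28, 28, 28, 28, 28, 28, 2, 2, 2, 2, 2, 2, 1].
sign(π) = (−1)^{n − #cycles} = (−1)^{377−20} = (−1)^357 = -1.

-1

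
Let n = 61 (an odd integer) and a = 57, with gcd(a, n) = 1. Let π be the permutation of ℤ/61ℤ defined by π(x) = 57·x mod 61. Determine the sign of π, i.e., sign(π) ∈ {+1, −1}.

+1

Start at x=57: 57 → 16 → 58 → 12 → 13 → 9 → 25 → … (one orbit).
Cycle lengths of π_57 on ℤ/61ℤ: [15, 15, 15, 15, 1]; 5 cycles in total.
With 5 cycles on 61 points, sign = (−1)^{61−5} = +1.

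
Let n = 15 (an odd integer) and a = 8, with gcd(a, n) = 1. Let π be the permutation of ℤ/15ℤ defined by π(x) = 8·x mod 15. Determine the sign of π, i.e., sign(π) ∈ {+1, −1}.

+1

Orbit of 1 under x↦8x: [1, 8, 4, 2]… (length divides ord_15(8)).
Cycle type of π: 4×3 + 2 + 1; total 5 cycles.
5 cycles on 15: each ℓ→(−1)^(ℓ−1), product (−1)^10 = +1.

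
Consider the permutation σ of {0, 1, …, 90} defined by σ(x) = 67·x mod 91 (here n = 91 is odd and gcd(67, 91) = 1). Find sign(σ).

Start at x=72: 72 → 1 → 67 → 30 → 8 → 81 → 58 → … (one orbit).
Decompose π into cycles: lengths [12, 12, 12, 12, 12, 12, 12, 3, 3, 1] (10 cycles, including the fixed point 0).
With 10 cycles on 91 points, sign = (−1)^{91−10} = -1.

-1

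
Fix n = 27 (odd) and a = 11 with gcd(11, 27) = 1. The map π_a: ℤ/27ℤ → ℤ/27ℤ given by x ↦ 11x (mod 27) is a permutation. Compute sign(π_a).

Start at x=11: 11 → 13 → 8 → 7 → 23 → 10 → 2 → … (one orbit).
π_11 has 4 disjoint cycles with lengths [18, 6, 2, 1] on {0,…,26}.
Σ(ℓ_i−1) = 27−4 = 23; sign = (−1)^23 = -1.
Zolotarev: (11|27) = -1, matching the cycle-count sign.

-1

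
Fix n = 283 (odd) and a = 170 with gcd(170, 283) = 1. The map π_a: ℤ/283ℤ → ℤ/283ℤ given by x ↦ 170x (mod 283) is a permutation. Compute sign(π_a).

-1

Orbit of 211 under x↦170x: [211, 212, 99, 133, 253, 277, 112]… (length divides ord_283(170)).
Cycle lengths of π_170 on ℤ/283ℤ: [282, 1]; 2 cycles in total.
n − c = 283 − 2 = 281; sign = (−1)^281 = -1.
(170|283)_J = -1 (Zolotarev's lemma cross-check).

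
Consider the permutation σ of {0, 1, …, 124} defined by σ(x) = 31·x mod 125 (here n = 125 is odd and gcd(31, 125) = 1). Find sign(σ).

+1

Start at x=6: 6 → 61 → 16 → 121 → 1 → 31 → 86 → … (one orbit).
Cycle type of π: 25×4 + 5×4 + 1×5; total 13 cycles.
125 − 13 = 112 transpositions; sign(π) = (−1)^112 = +1.
Check: (31/125) = +1 by Zolotarev.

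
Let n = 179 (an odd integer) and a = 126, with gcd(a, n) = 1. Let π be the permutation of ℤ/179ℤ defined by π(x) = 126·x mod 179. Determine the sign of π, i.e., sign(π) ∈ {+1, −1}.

Orbit of 121 under x↦126x: [121, 31, 147, 85, 149, 158, 39]… (length divides ord_179(126)).
Decompose π into cycles: lengths [89, 89, 1] (3 cycles, including the fixed point 0).
179 − 3 = 176 transpositions; sign(π) = (−1)^176 = +1.
The Jacobi symbol (126|179) = +1 (Zolotarev) agrees.

+1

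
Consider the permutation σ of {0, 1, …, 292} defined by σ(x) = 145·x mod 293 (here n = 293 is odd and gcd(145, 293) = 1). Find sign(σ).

Orbit of 260 under x↦145x: [260, 196, 292, 148, 71, 40, 233]… (length divides ord_293(145)).
Cycle type of π: 146×2 + 1; total 3 cycles.
n − c = 293 − 3 = 290; sign = (−1)^290 = +1.
Zolotarev: (145|293) = +1, matching the cycle-count sign.

+1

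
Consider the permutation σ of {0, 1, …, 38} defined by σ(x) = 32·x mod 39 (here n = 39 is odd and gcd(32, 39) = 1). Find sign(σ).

+1

Start at x=20: 20 → 16 → 5 → 4 → 11 → 1 → 32 → … (one orbit).
π_32 has 5 disjoint cycles with lengths [12, 12, 12, 2, 1] on {0,…,38}.
n − c = 39 − 5 = 34; sign = (−1)^34 = +1.
Zolotarev: (32|39) = +1, matching the cycle-count sign.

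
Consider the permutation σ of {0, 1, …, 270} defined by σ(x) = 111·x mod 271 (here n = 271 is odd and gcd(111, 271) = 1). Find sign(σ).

-1

Orbit of 12 under x↦111x: [12, 248, 157, 83, 270, 160, 145]… (length divides ord_271(111)).
Cycle lengths of π_111 on ℤ/271ℤ: [54, 54, 54, 54, 54, 1]; 6 cycles in total.
With 6 cycles on 271 points, sign = (−1)^{271−6} = -1.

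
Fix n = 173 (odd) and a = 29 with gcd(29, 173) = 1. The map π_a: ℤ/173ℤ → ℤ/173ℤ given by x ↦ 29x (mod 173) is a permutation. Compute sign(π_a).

+1

Orbit of 57 under x↦29x: [57, 96, 16, 118, 135, 109, 47]… (length divides ord_173(29)).
Cycle lengths of π_29 on ℤ/173ℤ: [43, 43, 43, 43, 1]; 5 cycles in total.
sign(π) = (−1)^{n − #cycles} = (−1)^{173−5} = (−1)^168 = +1.
Via Zolotarev, sign(π_{29}) = (29|173) = +1.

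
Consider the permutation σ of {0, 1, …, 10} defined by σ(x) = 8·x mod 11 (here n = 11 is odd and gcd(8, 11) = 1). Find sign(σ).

Start at x=5: 5 → 7 → 1 → 8 → 9 → 6 → 4 → … (one orbit).
The orbit structure of x ↦ 8x mod 11: 2 orbits of sizes [10, 1].
11 − 2 = 9 transpositions; sign(π) = (−1)^9 = -1.
The Jacobi symbol (8|11) = -1 (Zolotarev) agrees.

-1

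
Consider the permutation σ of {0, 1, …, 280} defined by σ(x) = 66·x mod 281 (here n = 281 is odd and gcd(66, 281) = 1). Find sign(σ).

Trace 14: π^k(14) = [14, 81, 7, 181, 144, 231, 72] for k=0..6.
Cycle lengths of π_66 on ℤ/281ℤ: [140, 140, 1]; 3 cycles in total.
3 cycles on 281: each ℓ→(−1)^(ℓ−1), product (−1)^278 = +1.

+1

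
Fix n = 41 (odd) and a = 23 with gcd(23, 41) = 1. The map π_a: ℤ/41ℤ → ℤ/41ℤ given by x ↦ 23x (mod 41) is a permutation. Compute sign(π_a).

+1

Orbit of 25 under x↦23x: [25, 1, 23, 37, 31, 16, 40]… (length divides ord_41(23)).
The orbit structure of x ↦ 23x mod 41: 5 orbits of sizes [10, 10, 10, 10, 1].
Σ(ℓ_i−1) = 41−5 = 36; sign = (−1)^36 = +1.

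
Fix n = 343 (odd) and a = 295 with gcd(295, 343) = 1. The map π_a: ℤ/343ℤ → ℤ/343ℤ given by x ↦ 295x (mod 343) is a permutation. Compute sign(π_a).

Trace 197: π^k(197) = [197, 148, 99, 50, 1, 295, 246] for k=0..6.
π_295 has 91 disjoint cycles with lengths [7, 7, 7, 7, 7, 7, 7, 7, 7, 7, 7, 7, 7, 7, 7, 7, 7, 7, 7, 7, 7, 7, 7, 7, 7, 7, 7, 7, 7, 7, 7, 7, 7, 7, 7, 7, 7, 7, 7, 7, 7, 7, 1, 1, 1, 1, 1, 1, 1, 1, 1, 1, 1, 1, 1, 1, 1, 1, 1, 1, 1, 1, 1, 1, 1, 1, 1, 1, 1, 1, 1, 1, 1, 1, 1, 1, 1, 1, 1, 1, 1, 1, 1, 1, 1, 1, 1, 1, 1, 1, 1] on {0,…,342}.
91 cycles on 343: each ℓ→(−1)^(ℓ−1), product (−1)^252 = +1.

+1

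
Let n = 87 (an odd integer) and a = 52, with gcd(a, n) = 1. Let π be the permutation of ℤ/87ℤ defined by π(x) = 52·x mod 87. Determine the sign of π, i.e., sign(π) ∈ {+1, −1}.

+1

Orbit of 82 under x↦52x: [82, 1, 52, 7, 16, 49, 25]… (length divides ord_87(52)).
π_52 has 15 disjoint cycles with lengths [7, 7, 7, 7, 7, 7, 7, 7, 7, 7, 7, 7, 1, 1, 1] on {0,…,86}.
87 − 15 = 72 transpositions; sign(π) = (−1)^72 = +1.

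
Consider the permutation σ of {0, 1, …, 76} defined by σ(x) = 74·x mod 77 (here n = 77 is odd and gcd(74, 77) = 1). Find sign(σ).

Start at x=36: 36 → 46 → 16 → 29 → 67 → 30 → 64 → … (one orbit).
The orbit structure of x ↦ 74x mod 77: 6 orbits of sizes [30, 30, 10, 3, 3, 1].
sign(π) = (−1)^{n − #cycles} = (−1)^{77−6} = (−1)^71 = -1.
(74|77)_J = -1 (Zolotarev's lemma cross-check).

-1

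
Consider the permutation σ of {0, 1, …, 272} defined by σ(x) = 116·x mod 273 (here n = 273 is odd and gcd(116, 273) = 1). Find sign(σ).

-1

Start at x=155: 155 → 235 → 233 → 1 → 116 → 79 → 155 (one orbit).
60 cycles of lengths [6, 6, 6, 6, 6, 6, 6, 6, 6, 6, 6, 6, 6, 6, 6, 6, 6, 6, 6, 6, 6, 6, 6, 6, 6, 6, 6, 6, 6, 6, 6, 6, 6, 6, 6, 6, 6, 6, 3, 3, 2, 2, 2, 2, 2, 2, 2, 2, 2, 2, 2, 2, 2, 2, 2, 2, 2, 2, 2, 1].
With 60 cycles on 273 points, sign = (−1)^{273−60} = -1.
Zolotarev: (116|273) = -1, matching the cycle-count sign.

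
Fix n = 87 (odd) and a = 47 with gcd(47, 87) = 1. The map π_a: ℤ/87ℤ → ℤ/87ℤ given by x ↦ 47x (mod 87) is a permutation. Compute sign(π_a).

+1

Start at x=17: 17 → 16 → 56 → 22 → 77 → 52 → 8 → … (one orbit).
π_47 has 5 disjoint cycles with lengths [28, 28, 28, 2, 1] on {0,…,86}.
87 − 5 = 82 transpositions; sign(π) = (−1)^82 = +1.
(47|87)_J = +1 (Zolotarev's lemma cross-check).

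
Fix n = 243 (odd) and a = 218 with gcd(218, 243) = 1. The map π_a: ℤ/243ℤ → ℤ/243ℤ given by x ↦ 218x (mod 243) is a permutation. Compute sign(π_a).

-1

Orbit of 146 under x↦218x: [146, 238, 125, 34, 122, 109, 191]… (length divides ord_243(218)).
Cycle type of π: 162 + 54 + 18 + 6 + 2 + 1; total 6 cycles.
Σ(ℓ_i−1) = 243−6 = 237; sign = (−1)^237 = -1.
Check: (218/243) = -1 by Zolotarev.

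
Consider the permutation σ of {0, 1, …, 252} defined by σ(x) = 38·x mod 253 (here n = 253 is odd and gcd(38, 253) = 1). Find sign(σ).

Orbit of 14 under x↦38x: [14, 26, 229, 100, 5, 190, 136]… (length divides ord_253(38)).
π_38 has 6 disjoint cycles with lengths [110, 110, 22, 5, 5, 1] on {0,…,252}.
Σ(ℓ_i−1) = 253−6 = 247; sign = (−1)^247 = -1.

-1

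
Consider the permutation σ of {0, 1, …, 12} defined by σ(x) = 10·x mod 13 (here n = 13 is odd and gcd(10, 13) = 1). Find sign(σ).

Start at x=9: 9 → 12 → 3 → 4 → 1 → 10 → 9 (one orbit).
Cycle type of π: 6×2 + 1; total 3 cycles.
Σ(ℓ_i−1) = 13−3 = 10; sign = (−1)^10 = +1.

+1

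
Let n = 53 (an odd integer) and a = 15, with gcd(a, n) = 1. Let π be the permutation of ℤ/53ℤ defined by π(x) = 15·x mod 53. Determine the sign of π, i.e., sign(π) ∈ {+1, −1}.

+1

Trace 49: π^k(49) = [49, 46, 1, 15, 13, 36, 10] for k=0..6.
Cycle type of π: 13×4 + 1; total 5 cycles.
Σ(ℓ_i−1) = 53−5 = 48; sign = (−1)^48 = +1.
(15|53)_J = +1 (Zolotarev's lemma cross-check).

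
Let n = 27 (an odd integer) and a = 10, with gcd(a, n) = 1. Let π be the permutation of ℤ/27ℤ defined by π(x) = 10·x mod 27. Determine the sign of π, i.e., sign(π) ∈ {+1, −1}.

Trace 19: π^k(19) = [19, 1, 10] for k=0..2.
The orbit structure of x ↦ 10x mod 27: 15 orbits of sizes [3, 3, 3, 3, 3, 3, 1, 1, 1, 1, 1, 1, 1, 1, 1].
n − c = 27 − 15 = 12; sign = (−1)^12 = +1.
(10|27)_J = +1 (Zolotarev's lemma cross-check).

+1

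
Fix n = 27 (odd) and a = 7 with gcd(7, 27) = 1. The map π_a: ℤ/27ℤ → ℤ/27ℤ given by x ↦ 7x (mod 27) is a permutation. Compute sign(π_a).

+1

Orbit of 22 under x↦7x: [22, 19, 25, 13, 10, 16, 4]… (length divides ord_27(7)).
Decompose π into cycles: lengths [9, 9, 3, 3, 1, 1, 1] (7 cycles, including the fixed point 0).
sign(π) = (−1)^{n − #cycles} = (−1)^{27−7} = (−1)^20 = +1.
(7|27)_J = +1 (Zolotarev's lemma cross-check).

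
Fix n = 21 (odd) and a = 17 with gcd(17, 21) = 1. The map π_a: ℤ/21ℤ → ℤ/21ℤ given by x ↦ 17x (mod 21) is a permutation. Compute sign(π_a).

+1

Trace 1: π^k(1) = [1, 17, 16, 20, 4, 5] for k=0..5.
π_17 has 5 disjoint cycles with lengths [6, 6, 6, 2, 1] on {0,…,20}.
With 5 cycles on 21 points, sign = (−1)^{21−5} = +1.
Check: (17/21) = +1 by Zolotarev.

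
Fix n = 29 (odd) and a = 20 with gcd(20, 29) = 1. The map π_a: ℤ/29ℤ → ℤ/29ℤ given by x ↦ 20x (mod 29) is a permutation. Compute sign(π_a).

+1

Orbit of 23 under x↦20x: [23, 25, 7, 24, 16, 1, 20]… (length divides ord_29(20)).
Cycle lengths of π_20 on ℤ/29ℤ: [7, 7, 7, 7, 1]; 5 cycles in total.
n − c = 29 − 5 = 24; sign = (−1)^24 = +1.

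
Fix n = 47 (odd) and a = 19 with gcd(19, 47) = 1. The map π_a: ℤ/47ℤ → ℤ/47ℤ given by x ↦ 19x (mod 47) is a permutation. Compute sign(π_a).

-1

Trace 28: π^k(28) = [28, 15, 3, 10, 2, 38, 17] for k=0..6.
π_19 has 2 disjoint cycles with lengths [46, 1] on {0,…,46}.
n − c = 47 − 2 = 45; sign = (−1)^45 = -1.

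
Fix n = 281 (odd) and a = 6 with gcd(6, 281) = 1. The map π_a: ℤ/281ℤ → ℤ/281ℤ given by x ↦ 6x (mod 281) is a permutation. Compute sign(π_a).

-1

Orbit of 113 under x↦6x: [113, 116, 134, 242, 47, 1, 6]… (length divides ord_281(6)).
The orbit structure of x ↦ 6x mod 281: 6 orbits of sizes [56, 56, 56, 56, 56, 1].
n − c = 281 − 6 = 275; sign = (−1)^275 = -1.
The Jacobi symbol (6|281) = -1 (Zolotarev) agrees.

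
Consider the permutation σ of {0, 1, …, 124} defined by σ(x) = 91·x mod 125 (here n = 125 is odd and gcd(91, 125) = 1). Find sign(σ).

+1

Orbit of 76 under x↦91x: [76, 41, 106, 21, 36, 26, 116]… (length divides ord_125(91)).
Cycle type of π: 25×4 + 5×4 + 1×5; total 13 cycles.
With 13 cycles on 125 points, sign = (−1)^{125−13} = +1.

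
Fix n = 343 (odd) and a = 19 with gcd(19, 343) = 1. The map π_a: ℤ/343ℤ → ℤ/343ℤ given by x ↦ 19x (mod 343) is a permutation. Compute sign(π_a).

-1

Trace 342: π^k(342) = [342, 324, 325, 1, 19, 18] for k=0..5.
Decompose π into cycles: lengths [6, 6, 6, 6, 6, 6, 6, 6, 6, 6, 6, 6, 6, 6, 6, 6, 6, 6, 6, 6, 6, 6, 6, 6, 6, 6, 6, 6, 6, 6, 6, 6, 6, 6, 6, 6, 6, 6, 6, 6, 6, 6, 6, 6, 6, 6, 6, 6, 6, 6, 6, 6, 6, 6, 6, 6, 6, 1] (58 cycles, including the fixed point 0).
Σ(ℓ_i−1) = 343−58 = 285; sign = (−1)^285 = -1.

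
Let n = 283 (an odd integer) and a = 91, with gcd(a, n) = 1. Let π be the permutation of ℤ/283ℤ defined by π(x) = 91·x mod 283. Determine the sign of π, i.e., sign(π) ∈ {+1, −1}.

+1

Orbit of 218 under x↦91x: [218, 28, 1, 91, 74, 225, 99]… (length divides ord_283(91)).
π_91 has 3 disjoint cycles with lengths [141, 141, 1] on {0,…,282}.
With 3 cycles on 283 points, sign = (−1)^{283−3} = +1.
Zolotarev: (91|283) = +1, matching the cycle-count sign.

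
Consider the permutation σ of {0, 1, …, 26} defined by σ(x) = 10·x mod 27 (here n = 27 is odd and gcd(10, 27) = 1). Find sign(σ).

Orbit of 1 under x↦10x: [1, 10, 19]… (length divides ord_27(10)).
15 cycles of lengths [3, 3, 3, 3, 3, 3, 1, 1, 1, 1, 1, 1, 1, 1, 1].
Σ(ℓ_i−1) = 27−15 = 12; sign = (−1)^12 = +1.
(10|27)_J = +1 (Zolotarev's lemma cross-check).

+1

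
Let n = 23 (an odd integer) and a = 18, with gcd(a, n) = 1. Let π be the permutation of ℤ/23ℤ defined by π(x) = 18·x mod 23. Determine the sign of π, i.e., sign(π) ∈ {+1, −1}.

Trace 1: π^k(1) = [1, 18, 2, 13, 4, 3, 8] for k=0..6.
The orbit structure of x ↦ 18x mod 23: 3 orbits of sizes [11, 11, 1].
Σ(ℓ_i−1) = 23−3 = 20; sign = (−1)^20 = +1.
Zolotarev: (18|23) = +1, matching the cycle-count sign.

+1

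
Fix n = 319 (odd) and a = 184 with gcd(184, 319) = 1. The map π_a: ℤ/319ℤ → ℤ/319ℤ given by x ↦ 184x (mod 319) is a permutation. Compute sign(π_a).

+1

Start at x=245: 245 → 101 → 82 → 95 → 254 → 162 → 141 → … (one orbit).
The orbit structure of x ↦ 184x mod 319: 5 orbits of sizes [140, 140, 28, 10, 1].
319 − 5 = 314 transpositions; sign(π) = (−1)^314 = +1.
The Jacobi symbol (184|319) = +1 (Zolotarev) agrees.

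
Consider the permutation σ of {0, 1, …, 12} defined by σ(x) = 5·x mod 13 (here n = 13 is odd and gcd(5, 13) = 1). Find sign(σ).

Trace 8: π^k(8) = [8, 1, 5, 12] for k=0..3.
Cycle lengths of π_5 on ℤ/13ℤ: [4, 4, 4, 1]; 4 cycles in total.
13 − 4 = 9 transpositions; sign(π) = (−1)^9 = -1.

-1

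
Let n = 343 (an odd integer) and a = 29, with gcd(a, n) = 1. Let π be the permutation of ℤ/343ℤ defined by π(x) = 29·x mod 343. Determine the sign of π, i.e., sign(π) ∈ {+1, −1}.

+1

Trace 99: π^k(99) = [99, 127, 253, 134, 113, 190, 22] for k=0..6.
Cycle type of π: 49×6 + 7×6 + 1×7; total 19 cycles.
Σ(ℓ_i−1) = 343−19 = 324; sign = (−1)^324 = +1.
Check: (29/343) = +1 by Zolotarev.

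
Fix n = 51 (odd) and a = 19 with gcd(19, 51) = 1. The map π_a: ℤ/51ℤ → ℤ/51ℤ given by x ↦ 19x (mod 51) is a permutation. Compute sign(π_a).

Start at x=25: 25 → 16 → 49 → 13 → 43 → 1 → 19 → … (one orbit).
9 cycles of lengths [8, 8, 8, 8, 8, 8, 1, 1, 1].
9 cycles on 51: each ℓ→(−1)^(ℓ−1), product (−1)^42 = +1.
Zolotarev: (19|51) = +1, matching the cycle-count sign.

+1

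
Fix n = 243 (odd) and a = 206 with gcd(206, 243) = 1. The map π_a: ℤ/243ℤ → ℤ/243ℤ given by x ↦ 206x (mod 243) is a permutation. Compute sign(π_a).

Trace 62: π^k(62) = [62, 136, 71, 46, 242, 37, 89] for k=0..6.
The orbit structure of x ↦ 206x mod 243: 14 orbits of sizes [54, 54, 54, 18, 18, 18, 6, 6, 6, 2, 2, 2, 2, 1].
With 14 cycles on 243 points, sign = (−1)^{243−14} = -1.

-1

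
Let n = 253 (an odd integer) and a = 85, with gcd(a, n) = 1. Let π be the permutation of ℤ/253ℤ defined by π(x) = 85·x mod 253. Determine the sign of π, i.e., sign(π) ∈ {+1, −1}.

Orbit of 31 under x↦85x: [31, 105, 70, 131, 3, 2, 170]… (length divides ord_253(85)).
The orbit structure of x ↦ 85x mod 253: 6 orbits of sizes [110, 110, 11, 11, 10, 1].
Σ(ℓ_i−1) = 253−6 = 247; sign = (−1)^247 = -1.

-1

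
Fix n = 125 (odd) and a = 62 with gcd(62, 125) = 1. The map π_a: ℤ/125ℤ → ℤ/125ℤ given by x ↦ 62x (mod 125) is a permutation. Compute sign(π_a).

Start at x=62: 62 → 94 → 78 → 86 → 82 → 84 → 83 → … (one orbit).
π_62 has 4 disjoint cycles with lengths [100, 20, 4, 1] on {0,…,124}.
n − c = 125 − 4 = 121; sign = (−1)^121 = -1.

-1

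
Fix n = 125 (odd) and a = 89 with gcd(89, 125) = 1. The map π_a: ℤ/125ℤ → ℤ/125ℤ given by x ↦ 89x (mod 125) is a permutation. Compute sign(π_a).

Orbit of 19 under x↦89x: [19, 66, 124, 36, 79, 31, 9]… (length divides ord_125(89)).
The orbit structure of x ↦ 89x mod 125: 7 orbits of sizes [50, 50, 10, 10, 2, 2, 1].
125 − 7 = 118 transpositions; sign(π) = (−1)^118 = +1.

+1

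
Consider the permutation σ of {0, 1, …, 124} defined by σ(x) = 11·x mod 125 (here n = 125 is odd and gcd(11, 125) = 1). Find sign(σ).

Trace 116: π^k(116) = [116, 26, 36, 21, 106, 41, 76] for k=0..6.
The orbit structure of x ↦ 11x mod 125: 13 orbits of sizes [25, 25, 25, 25, 5, 5, 5, 5, 1, 1, 1, 1, 1].
sign(π) = (−1)^{n − #cycles} = (−1)^{125−13} = (−1)^112 = +1.

+1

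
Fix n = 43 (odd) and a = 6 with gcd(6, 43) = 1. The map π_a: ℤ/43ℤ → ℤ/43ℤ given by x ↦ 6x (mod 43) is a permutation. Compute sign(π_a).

+1

Start at x=36: 36 → 1 → 6 → 36 (one orbit).
Cycle type of π: 3×14 + 1; total 15 cycles.
n − c = 43 − 15 = 28; sign = (−1)^28 = +1.
Via Zolotarev, sign(π_{6}) = (6|43) = +1.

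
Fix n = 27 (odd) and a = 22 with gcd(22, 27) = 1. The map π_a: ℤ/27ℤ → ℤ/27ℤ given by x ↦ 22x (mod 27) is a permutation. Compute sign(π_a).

Orbit of 16 under x↦22x: [16, 1, 22, 25, 10, 4, 7]… (length divides ord_27(22)).
π_22 has 7 disjoint cycles with lengths [9, 9, 3, 3, 1, 1, 1] on {0,…,26}.
With 7 cycles on 27 points, sign = (−1)^{27−7} = +1.
Zolotarev: (22|27) = +1, matching the cycle-count sign.

+1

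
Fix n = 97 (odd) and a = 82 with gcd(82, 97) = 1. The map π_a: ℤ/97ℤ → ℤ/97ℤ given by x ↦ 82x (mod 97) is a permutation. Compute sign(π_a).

Start at x=55: 55 → 48 → 56 → 33 → 87 → 53 → 78 → … (one orbit).
The orbit structure of x ↦ 82x mod 97: 2 orbits of sizes [96, 1].
2 cycles on 97: each ℓ→(−1)^(ℓ−1), product (−1)^95 = -1.
Zolotarev: (82|97) = -1, matching the cycle-count sign.

-1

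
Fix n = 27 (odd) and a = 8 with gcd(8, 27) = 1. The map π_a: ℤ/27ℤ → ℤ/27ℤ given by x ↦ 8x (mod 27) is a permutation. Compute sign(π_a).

Start at x=1: 1 → 8 → 10 → 26 → 19 → 17 → 1 (one orbit).
Cycle type of π: 6×3 + 2×4 + 1; total 8 cycles.
27 − 8 = 19 transpositions; sign(π) = (−1)^19 = -1.
(8|27)_J = -1 (Zolotarev's lemma cross-check).

-1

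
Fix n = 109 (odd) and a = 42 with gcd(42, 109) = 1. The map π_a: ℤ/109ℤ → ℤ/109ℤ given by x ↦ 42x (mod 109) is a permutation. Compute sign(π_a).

-1

Orbit of 45 under x↦42x: [45, 37, 28, 86, 15, 85, 82]… (length divides ord_109(42)).
Decompose π into cycles: lengths [108, 1] (2 cycles, including the fixed point 0).
n − c = 109 − 2 = 107; sign = (−1)^107 = -1.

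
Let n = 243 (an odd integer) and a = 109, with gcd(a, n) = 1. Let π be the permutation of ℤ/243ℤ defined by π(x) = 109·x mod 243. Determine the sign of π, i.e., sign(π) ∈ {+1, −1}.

+1

Orbit of 163 under x↦109x: [163, 28, 136, 1, 109, 217, 82]… (length divides ord_243(109)).
Decompose π into cycles: lengths [9, 9, 9, 9, 9, 9, 9, 9, 9, 9, 9, 9, 9, 9, 9, 9, 9, 9, 3, 3, 3, 3, 3, 3, 3, 3, 3, 3, 3, 3, 3, 3, 3, 3, 3, 3, 1, 1, 1, 1, 1, 1, 1, 1, 1, 1, 1, 1, 1, 1, 1, 1, 1, 1, 1, 1, 1, 1, 1, 1, 1, 1, 1] (63 cycles, including the fixed point 0).
With 63 cycles on 243 points, sign = (−1)^{243−63} = +1.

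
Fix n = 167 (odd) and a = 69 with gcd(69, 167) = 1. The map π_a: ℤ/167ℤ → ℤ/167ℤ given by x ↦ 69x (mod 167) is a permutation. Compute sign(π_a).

Start at x=27: 27 → 26 → 124 → 39 → 19 → 142 → 112 → … (one orbit).
Cycle lengths of π_69 on ℤ/167ℤ: [166, 1]; 2 cycles in total.
With 2 cycles on 167 points, sign = (−1)^{167−2} = -1.
Via Zolotarev, sign(π_{69}) = (69|167) = -1.

-1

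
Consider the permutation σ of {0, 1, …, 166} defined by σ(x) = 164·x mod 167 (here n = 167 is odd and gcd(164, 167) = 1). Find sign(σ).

-1

Orbit of 103 under x↦164x: [103, 25, 92, 58, 160, 21, 104]… (length divides ord_167(164)).
Cycle lengths of π_164 on ℤ/167ℤ: [166, 1]; 2 cycles in total.
With 2 cycles on 167 points, sign = (−1)^{167−2} = -1.
Check: (164/167) = -1 by Zolotarev.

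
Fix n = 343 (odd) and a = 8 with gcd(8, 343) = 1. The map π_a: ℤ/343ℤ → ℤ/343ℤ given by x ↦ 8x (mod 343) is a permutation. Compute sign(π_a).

Orbit of 106 under x↦8x: [106, 162, 267, 78, 281, 190, 148]… (length divides ord_343(8)).
π_8 has 19 disjoint cycles with lengths [49, 49, 49, 49, 49, 49, 7, 7, 7, 7, 7, 7, 1, 1, 1, 1, 1, 1, 1] on {0,…,342}.
sign(π) = (−1)^{n − #cycles} = (−1)^{343−19} = (−1)^324 = +1.
The Jacobi symbol (8|343) = +1 (Zolotarev) agrees.

+1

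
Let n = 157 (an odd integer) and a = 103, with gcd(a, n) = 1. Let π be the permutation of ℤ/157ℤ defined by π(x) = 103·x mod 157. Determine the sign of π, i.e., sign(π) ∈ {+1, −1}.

Trace 27: π^k(27) = [27, 112, 75, 32, 156, 54, 67] for k=0..6.
Decompose π into cycles: lengths [52, 52, 52, 1] (4 cycles, including the fixed point 0).
157 − 4 = 153 transpositions; sign(π) = (−1)^153 = -1.
Zolotarev: (103|157) = -1, matching the cycle-count sign.

-1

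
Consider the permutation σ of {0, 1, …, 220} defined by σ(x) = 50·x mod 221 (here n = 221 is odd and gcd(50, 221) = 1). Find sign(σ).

-1

Orbit of 203 under x↦50x: [203, 205, 84, 1, 50, 69, 135]… (length divides ord_221(50)).
26 cycles of lengths [12, 12, 12, 12, 12, 12, 12, 12, 12, 12, 12, 12, 12, 12, 12, 12, 12, 2, 2, 2, 2, 2, 2, 2, 2, 1].
n − c = 221 − 26 = 195; sign = (−1)^195 = -1.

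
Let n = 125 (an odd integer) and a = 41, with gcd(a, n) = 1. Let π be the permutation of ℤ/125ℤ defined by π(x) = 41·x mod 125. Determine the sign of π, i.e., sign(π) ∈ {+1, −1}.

+1

Start at x=41: 41 → 56 → 46 → 11 → 76 → 116 → 6 → … (one orbit).
Cycle type of π: 25×4 + 5×4 + 1×5; total 13 cycles.
Σ(ℓ_i−1) = 125−13 = 112; sign = (−1)^112 = +1.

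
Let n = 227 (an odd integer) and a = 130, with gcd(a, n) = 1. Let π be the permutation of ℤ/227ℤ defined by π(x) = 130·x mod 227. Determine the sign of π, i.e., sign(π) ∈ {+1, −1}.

-1

Orbit of 61 under x↦130x: [61, 212, 93, 59, 179, 116, 98]… (length divides ord_227(130)).
2 cycles of lengths [226, 1].
227 − 2 = 225 transpositions; sign(π) = (−1)^225 = -1.
Zolotarev: (130|227) = -1, matching the cycle-count sign.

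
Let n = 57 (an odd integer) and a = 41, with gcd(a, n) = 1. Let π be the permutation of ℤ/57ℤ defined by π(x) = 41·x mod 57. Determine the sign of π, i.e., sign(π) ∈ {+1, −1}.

+1

Start at x=14: 14 → 4 → 50 → 55 → 32 → 1 → 41 → … (one orbit).
π_41 has 5 disjoint cycles with lengths [18, 18, 18, 2, 1] on {0,…,56}.
With 5 cycles on 57 points, sign = (−1)^{57−5} = +1.
Zolotarev: (41|57) = +1, matching the cycle-count sign.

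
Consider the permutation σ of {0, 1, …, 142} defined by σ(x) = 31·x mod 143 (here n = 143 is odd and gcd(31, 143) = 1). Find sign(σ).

-1

Trace 122: π^k(122) = [122, 64, 125, 14, 5, 12, 86] for k=0..6.
Cycle type of π: 20×6 + 5×2 + 4×3 + 1; total 12 cycles.
With 12 cycles on 143 points, sign = (−1)^{143−12} = -1.
Check: (31/143) = -1 by Zolotarev.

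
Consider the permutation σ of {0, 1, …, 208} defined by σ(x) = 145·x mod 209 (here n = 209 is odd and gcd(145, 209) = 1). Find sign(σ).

Start at x=189: 189 → 26 → 8 → 115 → 164 → 163 → 18 → … (one orbit).
π_145 has 11 disjoint cycles with lengths [30, 30, 30, 30, 30, 30, 10, 6, 6, 6, 1] on {0,…,208}.
209 − 11 = 198 transpositions; sign(π) = (−1)^198 = +1.

+1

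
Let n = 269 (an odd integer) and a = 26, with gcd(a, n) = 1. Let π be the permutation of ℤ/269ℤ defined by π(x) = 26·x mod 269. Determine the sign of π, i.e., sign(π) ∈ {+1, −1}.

-1

Start at x=142: 142 → 195 → 228 → 10 → 260 → 35 → 103 → … (one orbit).
The orbit structure of x ↦ 26x mod 269: 2 orbits of sizes [268, 1].
n − c = 269 − 2 = 267; sign = (−1)^267 = -1.
Via Zolotarev, sign(π_{26}) = (26|269) = -1.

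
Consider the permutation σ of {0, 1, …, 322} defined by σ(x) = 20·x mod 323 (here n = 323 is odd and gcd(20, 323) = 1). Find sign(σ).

-1

Start at x=115: 115 → 39 → 134 → 96 → 305 → 286 → 229 → … (one orbit).
Decompose π into cycles: lengths [16, 16, 16, 16, 16, 16, 16, 16, 16, 16, 16, 16, 16, 16, 16, 16, 16, 16, 16, 1, 1, 1, 1, 1, 1, 1, 1, 1, 1, 1, 1, 1, 1, 1, 1, 1, 1, 1] (38 cycles, including the fixed point 0).
Σ(ℓ_i−1) = 323−38 = 285; sign = (−1)^285 = -1.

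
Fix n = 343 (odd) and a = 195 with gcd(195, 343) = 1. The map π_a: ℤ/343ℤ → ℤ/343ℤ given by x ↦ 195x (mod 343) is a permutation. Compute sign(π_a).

Trace 342: π^k(342) = [342, 148, 48, 99, 97, 50, 146] for k=0..6.
The orbit structure of x ↦ 195x mod 343: 46 orbits of sizes [14, 14, 14, 14, 14, 14, 14, 14, 14, 14, 14, 14, 14, 14, 14, 14, 14, 14, 14, 14, 14, 2, 2, 2, 2, 2, 2, 2, 2, 2, 2, 2, 2, 2, 2, 2, 2, 2, 2, 2, 2, 2, 2, 2, 2, 1].
343 − 46 = 297 transpositions; sign(π) = (−1)^297 = -1.
Via Zolotarev, sign(π_{195}) = (195|343) = -1.

-1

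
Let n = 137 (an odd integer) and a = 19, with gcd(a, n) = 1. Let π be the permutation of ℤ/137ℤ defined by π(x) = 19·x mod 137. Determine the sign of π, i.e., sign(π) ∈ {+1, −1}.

Start at x=100: 100 → 119 → 69 → 78 → 112 → 73 → 17 → … (one orbit).
3 cycles of lengths [68, 68, 1].
3 cycles on 137: each ℓ→(−1)^(ℓ−1), product (−1)^134 = +1.
Check: (19/137) = +1 by Zolotarev.

+1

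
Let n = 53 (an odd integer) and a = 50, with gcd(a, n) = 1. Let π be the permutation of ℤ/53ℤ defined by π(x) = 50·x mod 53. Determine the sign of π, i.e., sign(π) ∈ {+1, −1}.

Start at x=4: 4 → 41 → 36 → 51 → 6 → 35 → 1 → … (one orbit).
π_50 has 2 disjoint cycles with lengths [52, 1] on {0,…,52}.
sign(π) = (−1)^{n − #cycles} = (−1)^{53−2} = (−1)^51 = -1.
The Jacobi symbol (50|53) = -1 (Zolotarev) agrees.

-1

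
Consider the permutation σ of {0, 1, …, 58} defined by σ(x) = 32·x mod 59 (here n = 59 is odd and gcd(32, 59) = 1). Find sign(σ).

-1

Trace 3: π^k(3) = [3, 37, 4, 10, 25, 33, 53] for k=0..6.
2 cycles of lengths [58, 1].
2 cycles on 59: each ℓ→(−1)^(ℓ−1), product (−1)^57 = -1.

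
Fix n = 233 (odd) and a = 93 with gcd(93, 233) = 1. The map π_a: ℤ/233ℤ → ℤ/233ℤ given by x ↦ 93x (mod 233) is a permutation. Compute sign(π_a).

-1

Trace 47: π^k(47) = [47, 177, 151, 63, 34, 133, 20] for k=0..6.
2 cycles of lengths [232, 1].
With 2 cycles on 233 points, sign = (−1)^{233−2} = -1.
(93|233)_J = -1 (Zolotarev's lemma cross-check).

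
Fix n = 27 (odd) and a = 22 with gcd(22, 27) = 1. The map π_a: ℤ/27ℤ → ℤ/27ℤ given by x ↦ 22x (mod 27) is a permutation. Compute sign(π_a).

Trace 22: π^k(22) = [22, 25, 10, 4, 7, 19, 13] for k=0..6.
Cycle lengths of π_22 on ℤ/27ℤ: [9, 9, 3, 3, 1, 1, 1]; 7 cycles in total.
With 7 cycles on 27 points, sign = (−1)^{27−7} = +1.

+1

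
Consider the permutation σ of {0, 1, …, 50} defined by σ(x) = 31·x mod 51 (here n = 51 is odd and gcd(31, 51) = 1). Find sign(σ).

Orbit of 46 under x↦31x: [46, 49, 40, 16, 37, 25, 10]… (length divides ord_51(31)).
6 cycles of lengths [16, 16, 16, 1, 1, 1].
51 − 6 = 45 transpositions; sign(π) = (−1)^45 = -1.
Via Zolotarev, sign(π_{31}) = (31|51) = -1.

-1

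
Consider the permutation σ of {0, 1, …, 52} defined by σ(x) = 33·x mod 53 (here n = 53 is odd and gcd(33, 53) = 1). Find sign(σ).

Trace 21: π^k(21) = [21, 4, 26, 10, 12, 25, 30] for k=0..6.
The orbit structure of x ↦ 33x mod 53: 2 orbits of sizes [52, 1].
With 2 cycles on 53 points, sign = (−1)^{53−2} = -1.

-1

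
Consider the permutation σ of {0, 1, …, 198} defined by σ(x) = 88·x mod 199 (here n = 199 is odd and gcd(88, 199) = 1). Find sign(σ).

Orbit of 98 under x↦88x: [98, 67, 125, 55, 64, 60, 106]… (length divides ord_199(88)).
Decompose π into cycles: lengths [66, 66, 66, 1] (4 cycles, including the fixed point 0).
With 4 cycles on 199 points, sign = (−1)^{199−4} = -1.

-1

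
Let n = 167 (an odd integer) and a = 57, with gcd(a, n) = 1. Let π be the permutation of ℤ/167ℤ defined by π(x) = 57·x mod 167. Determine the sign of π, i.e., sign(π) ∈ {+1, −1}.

+1

Orbit of 77 under x↦57x: [77, 47, 7, 65, 31, 97, 18]… (length divides ord_167(57)).
Cycle lengths of π_57 on ℤ/167ℤ: [83, 83, 1]; 3 cycles in total.
sign(π) = (−1)^{n − #cycles} = (−1)^{167−3} = (−1)^164 = +1.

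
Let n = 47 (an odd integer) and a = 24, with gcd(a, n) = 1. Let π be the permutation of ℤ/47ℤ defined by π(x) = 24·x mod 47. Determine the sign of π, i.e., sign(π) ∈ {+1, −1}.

+1

Orbit of 8 under x↦24x: [8, 4, 2, 1, 24, 12, 6]… (length divides ord_47(24)).
Cycle type of π: 23×2 + 1; total 3 cycles.
sign(π) = (−1)^{n − #cycles} = (−1)^{47−3} = (−1)^44 = +1.
(24|47)_J = +1 (Zolotarev's lemma cross-check).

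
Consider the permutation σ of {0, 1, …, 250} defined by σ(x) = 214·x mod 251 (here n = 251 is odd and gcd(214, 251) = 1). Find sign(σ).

Trace 73: π^k(73) = [73, 60, 39, 63, 179, 154, 75] for k=0..6.
π_214 has 3 disjoint cycles with lengths [125, 125, 1] on {0,…,250}.
Σ(ℓ_i−1) = 251−3 = 248; sign = (−1)^248 = +1.
Check: (214/251) = +1 by Zolotarev.

+1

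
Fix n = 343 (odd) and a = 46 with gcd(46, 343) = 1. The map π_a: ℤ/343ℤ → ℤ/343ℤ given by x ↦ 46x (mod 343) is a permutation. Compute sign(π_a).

Orbit of 260 under x↦46x: [260, 298, 331, 134, 333, 226, 106]… (length divides ord_343(46)).
Cycle type of π: 147×2 + 21×2 + 3×2 + 1; total 7 cycles.
With 7 cycles on 343 points, sign = (−1)^{343−7} = +1.

+1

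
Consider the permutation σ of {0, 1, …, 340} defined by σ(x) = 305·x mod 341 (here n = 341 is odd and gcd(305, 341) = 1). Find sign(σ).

+1

Orbit of 1 under x↦305x: [1, 305, 273, 61, 191, 285, 311]… (length divides ord_341(305)).
The orbit structure of x ↦ 305x mod 341: 17 orbits of sizes [30, 30, 30, 30, 30, 30, 30, 30, 30, 30, 10, 6, 6, 6, 6, 6, 1].
Σ(ℓ_i−1) = 341−17 = 324; sign = (−1)^324 = +1.
Zolotarev: (305|341) = +1, matching the cycle-count sign.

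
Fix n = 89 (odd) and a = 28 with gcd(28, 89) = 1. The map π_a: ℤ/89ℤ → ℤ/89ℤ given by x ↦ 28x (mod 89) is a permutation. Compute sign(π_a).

Start at x=80: 80 → 15 → 64 → 12 → 69 → 63 → 73 → … (one orbit).
Decompose π into cycles: lengths [88, 1] (2 cycles, including the fixed point 0).
With 2 cycles on 89 points, sign = (−1)^{89−2} = -1.
Via Zolotarev, sign(π_{28}) = (28|89) = -1.

-1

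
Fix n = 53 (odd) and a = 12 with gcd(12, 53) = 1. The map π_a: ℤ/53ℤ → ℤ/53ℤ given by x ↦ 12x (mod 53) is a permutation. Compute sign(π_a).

-1

Orbit of 10 under x↦12x: [10, 14, 9, 2, 24, 23, 11]… (length divides ord_53(12)).
The orbit structure of x ↦ 12x mod 53: 2 orbits of sizes [52, 1].
Σ(ℓ_i−1) = 53−2 = 51; sign = (−1)^51 = -1.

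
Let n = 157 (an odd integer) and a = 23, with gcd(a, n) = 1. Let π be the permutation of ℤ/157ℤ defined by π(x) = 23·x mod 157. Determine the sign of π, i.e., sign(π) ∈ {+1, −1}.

Start at x=153: 153 → 65 → 82 → 2 → 46 → 116 → 156 → … (one orbit).
4 cycles of lengths [52, 52, 52, 1].
Σ(ℓ_i−1) = 157−4 = 153; sign = (−1)^153 = -1.

-1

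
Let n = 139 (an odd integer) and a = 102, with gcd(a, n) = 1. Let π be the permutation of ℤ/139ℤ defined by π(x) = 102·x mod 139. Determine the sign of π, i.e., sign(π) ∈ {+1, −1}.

Orbit of 34 under x↦102x: [34, 132, 120, 8, 121, 110, 100]… (length divides ord_139(102)).
The orbit structure of x ↦ 102x mod 139: 2 orbits of sizes [138, 1].
n − c = 139 − 2 = 137; sign = (−1)^137 = -1.

-1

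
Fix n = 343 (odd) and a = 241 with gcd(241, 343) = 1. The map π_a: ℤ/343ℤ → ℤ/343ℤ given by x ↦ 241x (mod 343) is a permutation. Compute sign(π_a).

Orbit of 31 under x↦241x: [31, 268, 104, 25, 194, 106, 164]… (length divides ord_343(241)).
4 cycles of lengths [294, 42, 6, 1].
343 − 4 = 339 transpositions; sign(π) = (−1)^339 = -1.
(241|343)_J = -1 (Zolotarev's lemma cross-check).

-1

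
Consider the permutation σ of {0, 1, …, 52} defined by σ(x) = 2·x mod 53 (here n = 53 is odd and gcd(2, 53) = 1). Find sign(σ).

Orbit of 9 under x↦2x: [9, 18, 36, 19, 38, 23, 46]… (length divides ord_53(2)).
Cycle lengths of π_2 on ℤ/53ℤ: [52, 1]; 2 cycles in total.
With 2 cycles on 53 points, sign = (−1)^{53−2} = -1.
(2|53)_J = -1 (Zolotarev's lemma cross-check).

-1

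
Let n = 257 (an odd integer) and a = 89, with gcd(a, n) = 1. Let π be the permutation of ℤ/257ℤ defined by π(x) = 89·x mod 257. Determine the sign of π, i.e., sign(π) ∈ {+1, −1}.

+1

Trace 67: π^k(67) = [67, 52, 2, 178, 165, 36, 120] for k=0..6.
The orbit structure of x ↦ 89x mod 257: 3 orbits of sizes [128, 128, 1].
3 cycles on 257: each ℓ→(−1)^(ℓ−1), product (−1)^254 = +1.
The Jacobi symbol (89|257) = +1 (Zolotarev) agrees.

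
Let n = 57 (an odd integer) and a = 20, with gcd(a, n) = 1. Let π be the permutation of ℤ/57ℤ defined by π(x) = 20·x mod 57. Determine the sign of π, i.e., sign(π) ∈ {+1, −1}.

Trace 20: π^k(20) = [20, 1] for k=0..1.
Cycle type of π: 2×19 + 1×19; total 38 cycles.
sign(π) = (−1)^{n − #cycles} = (−1)^{57−38} = (−1)^19 = -1.
(20|57)_J = -1 (Zolotarev's lemma cross-check).

-1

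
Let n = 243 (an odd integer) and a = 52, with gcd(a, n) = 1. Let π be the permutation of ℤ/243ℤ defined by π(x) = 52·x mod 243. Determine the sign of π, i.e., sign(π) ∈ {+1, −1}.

+1

Start at x=46: 46 → 205 → 211 → 37 → 223 → 175 → 109 → … (one orbit).
Decompose π into cycles: lengths [81, 81, 27, 27, 9, 9, 3, 3, 1, 1, 1] (11 cycles, including the fixed point 0).
Σ(ℓ_i−1) = 243−11 = 232; sign = (−1)^232 = +1.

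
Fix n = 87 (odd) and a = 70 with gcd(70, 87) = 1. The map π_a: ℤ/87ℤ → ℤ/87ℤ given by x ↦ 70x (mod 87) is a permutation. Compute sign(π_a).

Start at x=70: 70 → 28 → 46 → 1 → 70 (one orbit).
Cycle type of π: 4×21 + 1×3; total 24 cycles.
With 24 cycles on 87 points, sign = (−1)^{87−24} = -1.

-1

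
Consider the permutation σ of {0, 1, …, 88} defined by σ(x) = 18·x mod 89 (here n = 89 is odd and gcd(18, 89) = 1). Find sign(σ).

Orbit of 55 under x↦18x: [55, 11, 20, 4, 72, 50, 10]… (length divides ord_89(18)).
π_18 has 3 disjoint cycles with lengths [44, 44, 1] on {0,…,88}.
n − c = 89 − 3 = 86; sign = (−1)^86 = +1.
Zolotarev: (18|89) = +1, matching the cycle-count sign.

+1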